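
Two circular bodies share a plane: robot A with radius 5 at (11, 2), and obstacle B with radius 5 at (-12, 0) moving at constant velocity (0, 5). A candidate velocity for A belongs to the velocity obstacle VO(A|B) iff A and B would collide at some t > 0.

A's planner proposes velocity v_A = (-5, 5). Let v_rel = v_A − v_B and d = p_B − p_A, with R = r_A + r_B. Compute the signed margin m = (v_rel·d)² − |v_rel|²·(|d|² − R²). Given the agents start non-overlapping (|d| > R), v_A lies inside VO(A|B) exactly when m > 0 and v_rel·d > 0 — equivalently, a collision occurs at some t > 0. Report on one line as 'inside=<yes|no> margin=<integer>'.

d = (-23, -2),  |d|² = 533;  R = 5+5 = 10,  c = 533−10² = 433
v_rel = (-5, 0),  |v_rel|² = 25;  v_rel·d = (-5)·(-23) + (0)·(-2) = 115
25·t² − 230·t + 433 = 0  ⇒  m = 115² − 25·433 = 2400
m = 2400 > 0,  v_rel·d = 115 > 0  ⇒  inside

inside=yes margin=2400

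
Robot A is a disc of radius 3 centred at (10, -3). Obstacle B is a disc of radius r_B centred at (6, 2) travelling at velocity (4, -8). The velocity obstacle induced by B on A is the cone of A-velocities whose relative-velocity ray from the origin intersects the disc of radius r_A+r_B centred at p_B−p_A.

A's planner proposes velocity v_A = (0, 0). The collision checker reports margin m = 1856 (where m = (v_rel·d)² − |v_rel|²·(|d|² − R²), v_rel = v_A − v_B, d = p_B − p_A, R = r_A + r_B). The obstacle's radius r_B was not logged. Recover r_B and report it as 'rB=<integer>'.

m = 1856
d = (-4, 5);  v_rel = (-4, 8),  |v_rel|² = 80
v_rel×d = (-4)·(5) − (8)·(-4) = 12
since m = R²·80 − 12²:  R² = (144 + 1856) / 80 = 25
R = √25 = 5  ⇒  r_B = 5 − 3 = 2

rB=2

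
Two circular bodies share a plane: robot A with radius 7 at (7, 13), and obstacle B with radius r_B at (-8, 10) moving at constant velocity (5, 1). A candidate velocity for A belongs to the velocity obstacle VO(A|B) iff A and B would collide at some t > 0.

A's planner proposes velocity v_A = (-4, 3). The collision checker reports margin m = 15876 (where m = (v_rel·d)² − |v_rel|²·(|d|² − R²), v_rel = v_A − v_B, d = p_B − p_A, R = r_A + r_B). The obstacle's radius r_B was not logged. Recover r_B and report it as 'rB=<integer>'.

m = 15876
d = (-15, -3);  v_rel = (-9, 2),  |v_rel|² = 85
v_rel×d = (-9)·(-3) − (2)·(-15) = 57
since m = R²·85 − 57²:  R² = (3249 + 15876) / 85 = 225
R = √225 = 15  ⇒  r_B = 15 − 7 = 8

rB=8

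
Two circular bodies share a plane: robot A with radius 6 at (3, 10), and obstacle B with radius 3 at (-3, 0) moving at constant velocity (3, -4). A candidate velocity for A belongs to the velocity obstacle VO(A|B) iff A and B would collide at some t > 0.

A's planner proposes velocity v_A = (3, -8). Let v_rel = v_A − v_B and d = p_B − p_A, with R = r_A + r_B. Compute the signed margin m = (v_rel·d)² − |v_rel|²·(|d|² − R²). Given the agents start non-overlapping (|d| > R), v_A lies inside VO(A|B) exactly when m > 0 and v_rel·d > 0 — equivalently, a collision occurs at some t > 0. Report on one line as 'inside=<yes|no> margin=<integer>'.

d = (-6, -10),  |d|² = 136;  R = 6+3 = 9,  c = 136−9² = 55
v_rel = (0, -4),  |v_rel|² = 16;  v_rel·d = (0)·(-6) + (-4)·(-10) = 40
16·t² − 80·t + 55 = 0  ⇒  m = 40² − 16·55 = 720
m = 720 > 0,  v_rel·d = 40 > 0  ⇒  inside

inside=yes margin=720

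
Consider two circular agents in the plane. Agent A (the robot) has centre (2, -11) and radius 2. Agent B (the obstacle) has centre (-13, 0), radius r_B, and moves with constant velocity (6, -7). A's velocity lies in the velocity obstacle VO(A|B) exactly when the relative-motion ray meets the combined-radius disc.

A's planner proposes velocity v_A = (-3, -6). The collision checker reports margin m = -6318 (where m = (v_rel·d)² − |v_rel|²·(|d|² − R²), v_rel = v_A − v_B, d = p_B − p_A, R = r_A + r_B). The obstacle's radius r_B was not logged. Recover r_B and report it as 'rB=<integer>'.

m = -6318
d = (-15, 11);  v_rel = (-9, 1),  |v_rel|² = 82
v_rel×d = (-9)·(11) − (1)·(-15) = -84
since m = R²·82 − (-84)²:  R² = (7056 + -6318) / 82 = 9
R = √9 = 3  ⇒  r_B = 3 − 2 = 1

rB=1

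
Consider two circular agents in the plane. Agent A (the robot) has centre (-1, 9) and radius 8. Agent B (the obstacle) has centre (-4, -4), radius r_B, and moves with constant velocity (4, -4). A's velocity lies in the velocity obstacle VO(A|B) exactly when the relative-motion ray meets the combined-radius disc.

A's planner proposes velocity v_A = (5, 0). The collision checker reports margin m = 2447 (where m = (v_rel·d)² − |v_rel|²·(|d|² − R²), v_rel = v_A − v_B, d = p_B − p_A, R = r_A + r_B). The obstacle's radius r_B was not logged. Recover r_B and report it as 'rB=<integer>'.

m = 2447
d = (-3, -13);  v_rel = (1, 4),  |v_rel|² = 17
v_rel×d = (1)·(-13) − (4)·(-3) = -1
since m = R²·17 − (-1)²:  R² = (1 + 2447) / 17 = 144
R = √144 = 12  ⇒  r_B = 12 − 8 = 4

rB=4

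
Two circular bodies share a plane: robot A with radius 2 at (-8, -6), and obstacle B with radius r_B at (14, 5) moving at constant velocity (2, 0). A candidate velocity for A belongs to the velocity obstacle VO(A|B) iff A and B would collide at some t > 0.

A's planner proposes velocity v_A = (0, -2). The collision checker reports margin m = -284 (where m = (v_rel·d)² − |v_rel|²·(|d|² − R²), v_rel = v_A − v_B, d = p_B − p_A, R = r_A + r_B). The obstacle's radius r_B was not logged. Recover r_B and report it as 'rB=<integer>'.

m = -284
d = (22, 11);  v_rel = (-2, -2),  |v_rel|² = 8
v_rel×d = (-2)·(11) − (-2)·(22) = 22
since m = R²·8 − 22²:  R² = (484 + -284) / 8 = 25
R = √25 = 5  ⇒  r_B = 5 − 2 = 3

rB=3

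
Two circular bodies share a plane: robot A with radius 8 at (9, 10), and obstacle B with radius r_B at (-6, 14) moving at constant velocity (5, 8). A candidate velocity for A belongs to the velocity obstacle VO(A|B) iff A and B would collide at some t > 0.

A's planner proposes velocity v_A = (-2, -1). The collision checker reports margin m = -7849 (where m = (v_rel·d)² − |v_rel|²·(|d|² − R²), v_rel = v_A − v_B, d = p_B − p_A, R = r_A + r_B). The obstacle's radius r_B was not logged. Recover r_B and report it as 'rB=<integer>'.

m = -7849
d = (-15, 4);  v_rel = (-7, -9),  |v_rel|² = 130
v_rel×d = (-7)·(4) − (-9)·(-15) = -163
since m = R²·130 − (-163)²:  R² = (26569 + -7849) / 130 = 144
R = √144 = 12  ⇒  r_B = 12 − 8 = 4

rB=4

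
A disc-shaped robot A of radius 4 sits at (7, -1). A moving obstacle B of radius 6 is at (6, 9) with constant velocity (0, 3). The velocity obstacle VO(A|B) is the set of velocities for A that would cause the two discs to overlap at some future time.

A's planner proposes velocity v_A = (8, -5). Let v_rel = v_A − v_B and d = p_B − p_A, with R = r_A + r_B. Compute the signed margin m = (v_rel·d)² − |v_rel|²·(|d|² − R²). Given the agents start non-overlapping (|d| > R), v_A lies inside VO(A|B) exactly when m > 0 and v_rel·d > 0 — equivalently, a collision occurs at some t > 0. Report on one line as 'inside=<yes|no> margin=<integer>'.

d = (-1, 10),  |d|² = 101;  R = 4+6 = 10,  c = 101−10² = 1
v_rel = (8, -8),  |v_rel|² = 128;  v_rel·d = (8)·(-1) + (-8)·(10) = -88
128·t² + 176·t + 1 = 0  ⇒  m = (-88)² − 128·1 = 7616
m = 7616 > 0,  v_rel·d = -88 < 0  ⇒  outside

inside=no margin=7616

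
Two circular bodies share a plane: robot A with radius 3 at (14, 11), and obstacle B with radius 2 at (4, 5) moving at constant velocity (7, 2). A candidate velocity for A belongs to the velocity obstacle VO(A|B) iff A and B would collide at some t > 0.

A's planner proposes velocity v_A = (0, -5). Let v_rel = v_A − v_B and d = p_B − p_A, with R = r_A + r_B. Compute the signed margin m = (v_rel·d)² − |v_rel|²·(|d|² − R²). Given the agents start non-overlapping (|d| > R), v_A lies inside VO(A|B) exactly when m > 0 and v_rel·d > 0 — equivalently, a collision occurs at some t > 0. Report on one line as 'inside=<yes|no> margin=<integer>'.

d = (-10, -6),  |d|² = 136;  R = 3+2 = 5,  c = 136−5² = 111
v_rel = (-7, -7),  |v_rel|² = 98;  v_rel·d = (-7)·(-10) + (-7)·(-6) = 112
98·t² − 224·t + 111 = 0  ⇒  m = 112² − 98·111 = 1666
m = 1666 > 0,  v_rel·d = 112 > 0  ⇒  inside

inside=yes margin=1666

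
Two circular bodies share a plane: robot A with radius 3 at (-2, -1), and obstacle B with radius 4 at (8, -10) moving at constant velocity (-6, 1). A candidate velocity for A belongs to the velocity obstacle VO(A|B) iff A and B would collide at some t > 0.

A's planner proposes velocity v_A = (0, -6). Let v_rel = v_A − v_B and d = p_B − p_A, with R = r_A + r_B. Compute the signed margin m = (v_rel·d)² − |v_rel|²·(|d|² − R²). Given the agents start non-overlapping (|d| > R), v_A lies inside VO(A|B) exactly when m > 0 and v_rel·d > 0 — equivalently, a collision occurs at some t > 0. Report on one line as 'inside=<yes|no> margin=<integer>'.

d = (10, -9),  |d|² = 181;  R = 3+4 = 7,  c = 181−7² = 132
v_rel = (6, -7),  |v_rel|² = 85;  v_rel·d = (6)·(10) + (-7)·(-9) = 123
85·t² − 246·t + 132 = 0  ⇒  m = 123² − 85·132 = 3909
m = 3909 > 0,  v_rel·d = 123 > 0  ⇒  inside

inside=yes margin=3909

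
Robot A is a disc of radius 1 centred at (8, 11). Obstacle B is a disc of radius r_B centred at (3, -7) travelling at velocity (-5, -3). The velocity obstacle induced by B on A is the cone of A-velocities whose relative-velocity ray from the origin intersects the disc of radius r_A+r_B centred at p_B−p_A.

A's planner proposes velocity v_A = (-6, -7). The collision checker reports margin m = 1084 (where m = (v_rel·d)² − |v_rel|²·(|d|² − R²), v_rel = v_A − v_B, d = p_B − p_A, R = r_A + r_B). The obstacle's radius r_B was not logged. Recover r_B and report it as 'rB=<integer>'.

m = 1084
d = (-5, -18);  v_rel = (-1, -4),  |v_rel|² = 17
v_rel×d = (-1)·(-18) − (-4)·(-5) = -2
since m = R²·17 − (-2)²:  R² = (4 + 1084) / 17 = 64
R = √64 = 8  ⇒  r_B = 8 − 1 = 7

rB=7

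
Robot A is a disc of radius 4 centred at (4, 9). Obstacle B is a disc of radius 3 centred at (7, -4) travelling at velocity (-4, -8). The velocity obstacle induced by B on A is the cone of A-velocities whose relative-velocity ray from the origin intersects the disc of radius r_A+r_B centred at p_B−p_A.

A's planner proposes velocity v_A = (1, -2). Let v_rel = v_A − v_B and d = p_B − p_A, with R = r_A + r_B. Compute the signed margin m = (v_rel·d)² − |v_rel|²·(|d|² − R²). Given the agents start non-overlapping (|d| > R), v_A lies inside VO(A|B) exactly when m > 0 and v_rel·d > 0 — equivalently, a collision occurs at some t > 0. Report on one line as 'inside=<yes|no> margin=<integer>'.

d = (3, -13),  |d|² = 178;  R = 4+3 = 7,  c = 178−7² = 129
v_rel = (5, 6),  |v_rel|² = 61;  v_rel·d = (5)·(3) + (6)·(-13) = -63
61·t² + 126·t + 129 = 0  ⇒  m = (-63)² − 61·129 = -3900
m = -3900 < 0,  v_rel·d = -63 < 0  ⇒  outside

inside=no margin=-3900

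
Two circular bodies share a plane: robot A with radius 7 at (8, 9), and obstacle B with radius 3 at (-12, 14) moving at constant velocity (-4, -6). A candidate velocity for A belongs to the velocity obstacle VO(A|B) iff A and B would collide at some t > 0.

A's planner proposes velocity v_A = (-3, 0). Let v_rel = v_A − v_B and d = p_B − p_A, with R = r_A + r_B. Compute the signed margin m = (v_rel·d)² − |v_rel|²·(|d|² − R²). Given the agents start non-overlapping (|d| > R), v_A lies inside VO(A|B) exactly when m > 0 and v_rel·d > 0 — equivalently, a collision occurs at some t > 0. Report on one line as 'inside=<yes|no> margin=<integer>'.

d = (-20, 5),  |d|² = 425;  R = 7+3 = 10,  c = 425−10² = 325
v_rel = (1, 6),  |v_rel|² = 37;  v_rel·d = (1)·(-20) + (6)·(5) = 10
37·t² − 20·t + 325 = 0  ⇒  m = 10² − 37·325 = -11925
m = -11925 < 0,  v_rel·d = 10 > 0  ⇒  outside

inside=no margin=-11925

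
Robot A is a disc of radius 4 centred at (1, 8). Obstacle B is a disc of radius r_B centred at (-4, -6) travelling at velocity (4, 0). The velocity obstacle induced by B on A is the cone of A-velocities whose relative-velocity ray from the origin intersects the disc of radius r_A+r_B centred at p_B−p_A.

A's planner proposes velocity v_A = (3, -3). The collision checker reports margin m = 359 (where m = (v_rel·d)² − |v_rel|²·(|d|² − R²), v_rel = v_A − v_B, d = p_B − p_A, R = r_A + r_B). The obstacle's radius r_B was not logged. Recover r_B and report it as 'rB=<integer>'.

m = 359
d = (-5, -14);  v_rel = (-1, -3),  |v_rel|² = 10
v_rel×d = (-1)·(-14) − (-3)·(-5) = -1
since m = R²·10 − (-1)²:  R² = (1 + 359) / 10 = 36
R = √36 = 6  ⇒  r_B = 6 − 4 = 2

rB=2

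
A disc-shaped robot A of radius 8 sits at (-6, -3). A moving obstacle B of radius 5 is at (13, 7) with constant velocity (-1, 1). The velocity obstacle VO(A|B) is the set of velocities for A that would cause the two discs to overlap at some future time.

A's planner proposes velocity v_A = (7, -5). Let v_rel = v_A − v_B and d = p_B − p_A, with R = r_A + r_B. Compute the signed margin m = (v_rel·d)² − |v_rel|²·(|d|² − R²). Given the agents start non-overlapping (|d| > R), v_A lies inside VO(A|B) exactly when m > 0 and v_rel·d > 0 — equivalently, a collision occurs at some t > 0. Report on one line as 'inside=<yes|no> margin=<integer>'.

d = (19, 10),  |d|² = 461;  R = 8+5 = 13,  c = 461−13² = 292
v_rel = (8, -6),  |v_rel|² = 100;  v_rel·d = (8)·(19) + (-6)·(10) = 92
100·t² − 184·t + 292 = 0  ⇒  m = 92² − 100·292 = -20736
m = -20736 < 0,  v_rel·d = 92 > 0  ⇒  outside

inside=no margin=-20736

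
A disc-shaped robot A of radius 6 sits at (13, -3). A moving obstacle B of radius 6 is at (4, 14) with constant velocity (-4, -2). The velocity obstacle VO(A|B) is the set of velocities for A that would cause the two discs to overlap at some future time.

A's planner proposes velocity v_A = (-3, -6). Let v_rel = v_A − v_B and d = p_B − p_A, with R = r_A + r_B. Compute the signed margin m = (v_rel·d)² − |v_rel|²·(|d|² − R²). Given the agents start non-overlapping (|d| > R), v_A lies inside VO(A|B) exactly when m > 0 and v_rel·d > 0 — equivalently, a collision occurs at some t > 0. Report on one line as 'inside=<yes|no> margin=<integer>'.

d = (-9, 17),  |d|² = 370;  R = 6+6 = 12,  c = 370−12² = 226
v_rel = (1, -4),  |v_rel|² = 17;  v_rel·d = (1)·(-9) + (-4)·(17) = -77
17·t² + 154·t + 226 = 0  ⇒  m = (-77)² − 17·226 = 2087
m = 2087 > 0,  v_rel·d = -77 < 0  ⇒  outside

inside=no margin=2087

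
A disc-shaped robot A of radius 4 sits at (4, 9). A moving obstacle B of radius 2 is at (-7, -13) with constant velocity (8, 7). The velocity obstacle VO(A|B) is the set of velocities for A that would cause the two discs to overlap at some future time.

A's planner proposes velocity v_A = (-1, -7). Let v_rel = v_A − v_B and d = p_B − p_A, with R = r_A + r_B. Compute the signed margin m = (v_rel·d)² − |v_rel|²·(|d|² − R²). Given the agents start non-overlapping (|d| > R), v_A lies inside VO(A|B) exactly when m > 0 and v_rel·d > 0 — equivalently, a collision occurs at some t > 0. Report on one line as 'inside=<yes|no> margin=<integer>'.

d = (-11, -22),  |d|² = 605;  R = 4+2 = 6,  c = 605−6² = 569
v_rel = (-9, -14),  |v_rel|² = 277;  v_rel·d = (-9)·(-11) + (-14)·(-22) = 407
277·t² − 814·t + 569 = 0  ⇒  m = 407² − 277·569 = 8036
m = 8036 > 0,  v_rel·d = 407 > 0  ⇒  inside

inside=yes margin=8036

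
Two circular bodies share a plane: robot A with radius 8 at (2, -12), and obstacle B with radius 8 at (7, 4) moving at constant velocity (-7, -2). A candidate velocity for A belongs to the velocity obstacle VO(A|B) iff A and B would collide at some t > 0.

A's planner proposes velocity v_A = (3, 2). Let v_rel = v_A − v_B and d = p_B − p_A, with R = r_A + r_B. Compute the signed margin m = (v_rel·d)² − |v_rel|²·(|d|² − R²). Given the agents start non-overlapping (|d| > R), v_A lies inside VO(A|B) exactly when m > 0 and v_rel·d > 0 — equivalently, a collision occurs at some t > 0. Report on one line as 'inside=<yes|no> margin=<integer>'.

d = (5, 16),  |d|² = 281;  R = 8+8 = 16,  c = 281−16² = 25
v_rel = (10, 4),  |v_rel|² = 116;  v_rel·d = (10)·(5) + (4)·(16) = 114
116·t² − 228·t + 25 = 0  ⇒  m = 114² − 116·25 = 10096
m = 10096 > 0,  v_rel·d = 114 > 0  ⇒  inside

inside=yes margin=10096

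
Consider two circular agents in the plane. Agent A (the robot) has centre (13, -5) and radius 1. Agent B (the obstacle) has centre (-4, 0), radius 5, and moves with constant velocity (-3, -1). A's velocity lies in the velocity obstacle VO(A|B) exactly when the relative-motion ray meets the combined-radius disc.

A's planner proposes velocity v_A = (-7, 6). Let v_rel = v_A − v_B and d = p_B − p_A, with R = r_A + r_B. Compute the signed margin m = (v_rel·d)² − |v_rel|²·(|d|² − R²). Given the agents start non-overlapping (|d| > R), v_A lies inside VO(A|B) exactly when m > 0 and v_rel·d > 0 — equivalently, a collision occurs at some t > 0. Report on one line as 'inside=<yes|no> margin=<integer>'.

d = (-17, 5),  |d|² = 314;  R = 1+5 = 6,  c = 314−6² = 278
v_rel = (-4, 7),  |v_rel|² = 65;  v_rel·d = (-4)·(-17) + (7)·(5) = 103
65·t² − 206·t + 278 = 0  ⇒  m = 103² − 65·278 = -7461
m = -7461 < 0,  v_rel·d = 103 > 0  ⇒  outside

inside=no margin=-7461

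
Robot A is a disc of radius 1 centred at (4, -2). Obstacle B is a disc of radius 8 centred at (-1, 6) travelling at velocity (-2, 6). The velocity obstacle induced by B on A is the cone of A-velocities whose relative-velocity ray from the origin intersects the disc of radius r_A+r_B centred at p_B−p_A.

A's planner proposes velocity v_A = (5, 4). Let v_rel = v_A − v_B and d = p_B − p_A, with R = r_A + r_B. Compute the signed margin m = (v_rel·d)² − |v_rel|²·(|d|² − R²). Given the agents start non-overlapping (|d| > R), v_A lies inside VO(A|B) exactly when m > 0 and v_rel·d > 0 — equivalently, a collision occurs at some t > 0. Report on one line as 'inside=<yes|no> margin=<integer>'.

d = (-5, 8),  |d|² = 89;  R = 1+8 = 9,  c = 89−9² = 8
v_rel = (7, -2),  |v_rel|² = 53;  v_rel·d = (7)·(-5) + (-2)·(8) = -51
53·t² + 102·t + 8 = 0  ⇒  m = (-51)² − 53·8 = 2177
m = 2177 > 0,  v_rel·d = -51 < 0  ⇒  outside

inside=no margin=2177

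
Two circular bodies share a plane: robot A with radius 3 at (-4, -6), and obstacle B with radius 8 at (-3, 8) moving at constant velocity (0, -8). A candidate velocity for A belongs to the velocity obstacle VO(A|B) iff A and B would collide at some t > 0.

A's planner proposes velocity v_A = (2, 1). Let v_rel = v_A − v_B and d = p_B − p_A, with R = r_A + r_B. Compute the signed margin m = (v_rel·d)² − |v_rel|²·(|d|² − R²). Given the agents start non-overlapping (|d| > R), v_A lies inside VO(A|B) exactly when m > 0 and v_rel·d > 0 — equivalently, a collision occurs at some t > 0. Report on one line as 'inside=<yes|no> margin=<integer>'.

d = (1, 14),  |d|² = 197;  R = 3+8 = 11,  c = 197−11² = 76
v_rel = (2, 9),  |v_rel|² = 85;  v_rel·d = (2)·(1) + (9)·(14) = 128
85·t² − 256·t + 76 = 0  ⇒  m = 128² − 85·76 = 9924
m = 9924 > 0,  v_rel·d = 128 > 0  ⇒  inside

inside=yes margin=9924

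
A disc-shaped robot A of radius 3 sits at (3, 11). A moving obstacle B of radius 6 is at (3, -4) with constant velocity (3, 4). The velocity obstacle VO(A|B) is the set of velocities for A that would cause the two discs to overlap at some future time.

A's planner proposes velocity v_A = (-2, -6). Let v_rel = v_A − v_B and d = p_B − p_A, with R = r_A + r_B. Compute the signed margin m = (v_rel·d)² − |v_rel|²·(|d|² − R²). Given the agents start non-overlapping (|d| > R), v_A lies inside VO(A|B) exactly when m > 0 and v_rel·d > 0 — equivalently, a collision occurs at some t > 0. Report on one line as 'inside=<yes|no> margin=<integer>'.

d = (0, -15),  |d|² = 225;  R = 3+6 = 9,  c = 225−9² = 144
v_rel = (-5, -10),  |v_rel|² = 125;  v_rel·d = (-5)·(0) + (-10)·(-15) = 150
125·t² − 300·t + 144 = 0  ⇒  m = 150² − 125·144 = 4500
m = 4500 > 0,  v_rel·d = 150 > 0  ⇒  inside

inside=yes margin=4500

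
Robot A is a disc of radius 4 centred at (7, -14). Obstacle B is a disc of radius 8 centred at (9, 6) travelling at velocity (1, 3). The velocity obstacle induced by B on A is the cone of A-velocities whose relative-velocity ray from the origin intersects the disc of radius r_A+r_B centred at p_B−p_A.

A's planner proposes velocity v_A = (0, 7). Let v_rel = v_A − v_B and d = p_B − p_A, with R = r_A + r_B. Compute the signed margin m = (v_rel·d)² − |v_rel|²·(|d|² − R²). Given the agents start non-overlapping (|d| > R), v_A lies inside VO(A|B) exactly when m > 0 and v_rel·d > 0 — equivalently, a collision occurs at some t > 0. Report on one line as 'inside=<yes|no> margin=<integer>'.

d = (2, 20),  |d|² = 404;  R = 4+8 = 12,  c = 404−12² = 260
v_rel = (-1, 4),  |v_rel|² = 17;  v_rel·d = (-1)·(2) + (4)·(20) = 78
17·t² − 156·t + 260 = 0  ⇒  m = 78² − 17·260 = 1664
m = 1664 > 0,  v_rel·d = 78 > 0  ⇒  inside

inside=yes margin=1664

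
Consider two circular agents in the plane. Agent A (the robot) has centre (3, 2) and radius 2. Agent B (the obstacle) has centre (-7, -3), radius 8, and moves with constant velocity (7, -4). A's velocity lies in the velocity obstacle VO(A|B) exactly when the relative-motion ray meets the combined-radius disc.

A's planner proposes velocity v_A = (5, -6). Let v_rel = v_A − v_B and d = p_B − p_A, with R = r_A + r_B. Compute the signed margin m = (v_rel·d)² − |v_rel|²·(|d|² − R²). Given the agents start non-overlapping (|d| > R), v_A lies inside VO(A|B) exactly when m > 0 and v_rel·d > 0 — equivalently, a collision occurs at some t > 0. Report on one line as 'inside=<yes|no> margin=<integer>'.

d = (-10, -5),  |d|² = 125;  R = 2+8 = 10,  c = 125−10² = 25
v_rel = (-2, -2),  |v_rel|² = 8;  v_rel·d = (-2)·(-10) + (-2)·(-5) = 30
8·t² − 60·t + 25 = 0  ⇒  m = 30² − 8·25 = 700
m = 700 > 0,  v_rel·d = 30 > 0  ⇒  inside

inside=yes margin=700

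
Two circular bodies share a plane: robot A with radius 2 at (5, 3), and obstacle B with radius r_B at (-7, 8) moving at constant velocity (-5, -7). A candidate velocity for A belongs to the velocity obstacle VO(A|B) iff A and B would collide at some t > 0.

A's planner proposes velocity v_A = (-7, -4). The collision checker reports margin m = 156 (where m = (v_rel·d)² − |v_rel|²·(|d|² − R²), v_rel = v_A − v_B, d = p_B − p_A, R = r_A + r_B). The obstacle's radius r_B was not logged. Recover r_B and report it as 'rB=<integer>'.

m = 156
d = (-12, 5);  v_rel = (-2, 3),  |v_rel|² = 13
v_rel×d = (-2)·(5) − (3)·(-12) = 26
since m = R²·13 − 26²:  R² = (676 + 156) / 13 = 64
R = √64 = 8  ⇒  r_B = 8 − 2 = 6

rB=6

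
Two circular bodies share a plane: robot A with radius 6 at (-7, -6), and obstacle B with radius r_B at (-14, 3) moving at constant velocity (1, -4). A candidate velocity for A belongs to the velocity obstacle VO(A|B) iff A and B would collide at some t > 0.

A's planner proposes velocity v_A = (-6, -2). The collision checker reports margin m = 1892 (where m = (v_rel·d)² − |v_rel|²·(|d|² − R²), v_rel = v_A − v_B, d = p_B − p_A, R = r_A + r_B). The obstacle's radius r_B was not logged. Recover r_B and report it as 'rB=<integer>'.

m = 1892
d = (-7, 9);  v_rel = (-7, 2),  |v_rel|² = 53
v_rel×d = (-7)·(9) − (2)·(-7) = -49
since m = R²·53 − (-49)²:  R² = (2401 + 1892) / 53 = 81
R = √81 = 9  ⇒  r_B = 9 − 6 = 3

rB=3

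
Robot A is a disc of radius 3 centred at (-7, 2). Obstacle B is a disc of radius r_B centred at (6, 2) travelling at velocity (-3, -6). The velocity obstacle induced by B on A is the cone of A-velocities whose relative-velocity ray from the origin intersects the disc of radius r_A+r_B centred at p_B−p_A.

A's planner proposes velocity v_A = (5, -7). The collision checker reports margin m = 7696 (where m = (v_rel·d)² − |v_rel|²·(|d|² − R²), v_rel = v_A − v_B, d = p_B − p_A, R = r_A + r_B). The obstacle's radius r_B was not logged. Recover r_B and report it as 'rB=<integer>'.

m = 7696
d = (13, 0);  v_rel = (8, -1),  |v_rel|² = 65
v_rel×d = (8)·(0) − (-1)·(13) = 13
since m = R²·65 − 13²:  R² = (169 + 7696) / 65 = 121
R = √121 = 11  ⇒  r_B = 11 − 3 = 8

rB=8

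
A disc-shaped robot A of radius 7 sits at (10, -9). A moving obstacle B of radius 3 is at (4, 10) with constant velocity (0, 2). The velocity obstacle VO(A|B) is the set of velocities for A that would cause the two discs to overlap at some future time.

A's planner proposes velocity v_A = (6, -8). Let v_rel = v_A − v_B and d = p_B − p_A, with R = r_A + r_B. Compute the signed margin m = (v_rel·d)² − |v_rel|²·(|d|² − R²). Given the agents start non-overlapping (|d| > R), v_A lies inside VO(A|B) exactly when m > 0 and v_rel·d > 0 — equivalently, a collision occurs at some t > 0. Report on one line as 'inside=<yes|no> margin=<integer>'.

d = (-6, 19),  |d|² = 397;  R = 7+3 = 10,  c = 397−10² = 297
v_rel = (6, -10),  |v_rel|² = 136;  v_rel·d = (6)·(-6) + (-10)·(19) = -226
136·t² + 452·t + 297 = 0  ⇒  m = (-226)² − 136·297 = 10684
m = 10684 > 0,  v_rel·d = -226 < 0  ⇒  outside

inside=no margin=10684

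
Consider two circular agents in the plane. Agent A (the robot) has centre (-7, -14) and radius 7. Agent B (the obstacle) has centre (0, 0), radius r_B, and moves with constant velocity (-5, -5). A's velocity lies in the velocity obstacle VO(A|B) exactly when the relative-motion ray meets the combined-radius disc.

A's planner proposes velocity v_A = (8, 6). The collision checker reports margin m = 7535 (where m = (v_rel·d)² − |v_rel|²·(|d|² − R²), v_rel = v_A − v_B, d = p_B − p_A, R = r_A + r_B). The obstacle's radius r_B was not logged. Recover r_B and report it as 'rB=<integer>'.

m = 7535
d = (7, 14);  v_rel = (13, 11),  |v_rel|² = 290
v_rel×d = (13)·(14) − (11)·(7) = 105
since m = R²·290 − 105²:  R² = (11025 + 7535) / 290 = 64
R = √64 = 8  ⇒  r_B = 8 − 7 = 1

rB=1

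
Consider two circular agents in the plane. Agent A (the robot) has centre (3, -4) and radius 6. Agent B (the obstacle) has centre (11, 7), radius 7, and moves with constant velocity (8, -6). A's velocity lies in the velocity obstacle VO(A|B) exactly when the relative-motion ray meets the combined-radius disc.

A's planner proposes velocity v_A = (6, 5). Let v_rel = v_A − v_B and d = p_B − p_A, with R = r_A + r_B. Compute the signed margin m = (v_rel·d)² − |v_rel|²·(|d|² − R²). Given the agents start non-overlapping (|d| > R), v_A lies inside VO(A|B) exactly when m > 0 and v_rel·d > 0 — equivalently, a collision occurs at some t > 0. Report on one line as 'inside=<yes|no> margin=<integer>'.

d = (8, 11),  |d|² = 185;  R = 6+7 = 13,  c = 185−13² = 16
v_rel = (-2, 11),  |v_rel|² = 125;  v_rel·d = (-2)·(8) + (11)·(11) = 105
125·t² − 210·t + 16 = 0  ⇒  m = 105² − 125·16 = 9025
m = 9025 > 0,  v_rel·d = 105 > 0  ⇒  inside

inside=yes margin=9025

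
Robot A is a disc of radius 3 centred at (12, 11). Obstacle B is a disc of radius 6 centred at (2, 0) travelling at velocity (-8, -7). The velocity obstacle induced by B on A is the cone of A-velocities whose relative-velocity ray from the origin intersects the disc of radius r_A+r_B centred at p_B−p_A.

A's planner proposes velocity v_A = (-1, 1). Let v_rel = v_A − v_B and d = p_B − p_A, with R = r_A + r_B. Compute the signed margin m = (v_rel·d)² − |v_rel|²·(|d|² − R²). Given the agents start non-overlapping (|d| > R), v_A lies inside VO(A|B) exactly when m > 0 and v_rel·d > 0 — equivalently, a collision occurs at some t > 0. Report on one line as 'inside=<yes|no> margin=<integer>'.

d = (-10, -11),  |d|² = 221;  R = 3+6 = 9,  c = 221−9² = 140
v_rel = (7, 8),  |v_rel|² = 113;  v_rel·d = (7)·(-10) + (8)·(-11) = -158
113·t² + 316·t + 140 = 0  ⇒  m = (-158)² − 113·140 = 9144
m = 9144 > 0,  v_rel·d = -158 < 0  ⇒  outside

inside=no margin=9144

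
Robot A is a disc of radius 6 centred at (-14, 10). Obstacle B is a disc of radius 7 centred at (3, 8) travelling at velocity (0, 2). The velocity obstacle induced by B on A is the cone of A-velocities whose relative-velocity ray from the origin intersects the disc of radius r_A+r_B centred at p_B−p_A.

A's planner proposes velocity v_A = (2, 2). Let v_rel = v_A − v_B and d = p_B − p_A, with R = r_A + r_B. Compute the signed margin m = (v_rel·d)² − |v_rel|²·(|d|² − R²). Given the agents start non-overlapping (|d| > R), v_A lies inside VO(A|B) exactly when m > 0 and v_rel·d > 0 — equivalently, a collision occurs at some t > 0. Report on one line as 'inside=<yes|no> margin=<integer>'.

d = (17, -2),  |d|² = 293;  R = 6+7 = 13,  c = 293−13² = 124
v_rel = (2, 0),  |v_rel|² = 4;  v_rel·d = (2)·(17) + (0)·(-2) = 34
4·t² − 68·t + 124 = 0  ⇒  m = 34² − 4·124 = 660
m = 660 > 0,  v_rel·d = 34 > 0  ⇒  inside

inside=yes margin=660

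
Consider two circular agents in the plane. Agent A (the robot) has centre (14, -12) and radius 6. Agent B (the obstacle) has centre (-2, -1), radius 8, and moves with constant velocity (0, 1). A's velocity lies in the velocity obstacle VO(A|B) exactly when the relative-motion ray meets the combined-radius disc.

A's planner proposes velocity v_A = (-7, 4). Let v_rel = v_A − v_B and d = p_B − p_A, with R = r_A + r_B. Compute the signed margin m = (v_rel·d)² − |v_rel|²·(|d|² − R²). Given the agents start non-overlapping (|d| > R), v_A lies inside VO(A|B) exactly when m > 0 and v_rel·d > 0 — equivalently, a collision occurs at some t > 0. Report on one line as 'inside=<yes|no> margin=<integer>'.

d = (-16, 11),  |d|² = 377;  R = 6+8 = 14,  c = 377−14² = 181
v_rel = (-7, 3),  |v_rel|² = 58;  v_rel·d = (-7)·(-16) + (3)·(11) = 145
58·t² − 290·t + 181 = 0  ⇒  m = 145² − 58·181 = 10527
m = 10527 > 0,  v_rel·d = 145 > 0  ⇒  inside

inside=yes margin=10527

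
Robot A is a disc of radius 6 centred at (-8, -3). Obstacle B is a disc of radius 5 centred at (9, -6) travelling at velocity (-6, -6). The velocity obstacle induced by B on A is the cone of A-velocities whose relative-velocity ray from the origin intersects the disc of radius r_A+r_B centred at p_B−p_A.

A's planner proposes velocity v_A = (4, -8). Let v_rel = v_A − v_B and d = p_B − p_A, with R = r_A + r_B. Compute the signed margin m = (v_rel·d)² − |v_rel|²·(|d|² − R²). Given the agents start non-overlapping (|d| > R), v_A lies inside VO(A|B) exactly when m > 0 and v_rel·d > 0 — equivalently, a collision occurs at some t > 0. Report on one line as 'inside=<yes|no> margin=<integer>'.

d = (17, -3),  |d|² = 298;  R = 6+5 = 11,  c = 298−11² = 177
v_rel = (10, -2),  |v_rel|² = 104;  v_rel·d = (10)·(17) + (-2)·(-3) = 176
104·t² − 352·t + 177 = 0  ⇒  m = 176² − 104·177 = 12568
m = 12568 > 0,  v_rel·d = 176 > 0  ⇒  inside

inside=yes margin=12568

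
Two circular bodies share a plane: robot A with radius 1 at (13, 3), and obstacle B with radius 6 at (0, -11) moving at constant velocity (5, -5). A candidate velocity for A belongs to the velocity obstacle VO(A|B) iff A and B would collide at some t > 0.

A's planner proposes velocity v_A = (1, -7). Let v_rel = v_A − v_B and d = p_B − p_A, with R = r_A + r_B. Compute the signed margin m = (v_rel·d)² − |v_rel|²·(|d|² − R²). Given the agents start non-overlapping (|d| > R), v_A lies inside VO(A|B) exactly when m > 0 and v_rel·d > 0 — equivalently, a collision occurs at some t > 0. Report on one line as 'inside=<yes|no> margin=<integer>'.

d = (-13, -14),  |d|² = 365;  R = 1+6 = 7,  c = 365−7² = 316
v_rel = (-4, -2),  |v_rel|² = 20;  v_rel·d = (-4)·(-13) + (-2)·(-14) = 80
20·t² − 160·t + 316 = 0  ⇒  m = 80² − 20·316 = 80
m = 80 > 0,  v_rel·d = 80 > 0  ⇒  inside

inside=yes margin=80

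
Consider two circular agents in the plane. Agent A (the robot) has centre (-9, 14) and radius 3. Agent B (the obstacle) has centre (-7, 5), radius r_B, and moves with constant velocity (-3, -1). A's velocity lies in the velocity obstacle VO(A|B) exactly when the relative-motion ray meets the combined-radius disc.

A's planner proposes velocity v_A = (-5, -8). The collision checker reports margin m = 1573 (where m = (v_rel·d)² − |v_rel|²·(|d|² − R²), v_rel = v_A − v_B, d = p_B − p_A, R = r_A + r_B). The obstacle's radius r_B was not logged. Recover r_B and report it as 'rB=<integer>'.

m = 1573
d = (2, -9);  v_rel = (-2, -7),  |v_rel|² = 53
v_rel×d = (-2)·(-9) − (-7)·(2) = 32
since m = R²·53 − 32²:  R² = (1024 + 1573) / 53 = 49
R = √49 = 7  ⇒  r_B = 7 − 3 = 4

rB=4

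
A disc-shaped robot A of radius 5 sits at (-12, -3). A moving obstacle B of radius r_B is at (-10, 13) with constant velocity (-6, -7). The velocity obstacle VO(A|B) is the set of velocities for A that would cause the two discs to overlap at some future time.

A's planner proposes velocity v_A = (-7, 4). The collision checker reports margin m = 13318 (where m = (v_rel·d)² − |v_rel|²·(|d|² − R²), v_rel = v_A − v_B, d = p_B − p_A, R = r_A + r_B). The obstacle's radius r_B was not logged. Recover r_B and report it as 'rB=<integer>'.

m = 13318
d = (2, 16);  v_rel = (-1, 11),  |v_rel|² = 122
v_rel×d = (-1)·(16) − (11)·(2) = -38
since m = R²·122 − (-38)²:  R² = (1444 + 13318) / 122 = 121
R = √121 = 11  ⇒  r_B = 11 − 5 = 6

rB=6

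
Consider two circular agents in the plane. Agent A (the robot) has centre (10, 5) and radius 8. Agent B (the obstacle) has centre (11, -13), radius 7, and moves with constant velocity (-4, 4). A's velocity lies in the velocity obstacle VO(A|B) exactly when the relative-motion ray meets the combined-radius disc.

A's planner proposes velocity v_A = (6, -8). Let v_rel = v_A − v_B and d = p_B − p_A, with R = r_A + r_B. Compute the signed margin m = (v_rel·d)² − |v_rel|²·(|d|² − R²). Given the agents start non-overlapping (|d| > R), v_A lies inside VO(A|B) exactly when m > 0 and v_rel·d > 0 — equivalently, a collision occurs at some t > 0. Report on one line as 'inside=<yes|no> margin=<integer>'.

d = (1, -18),  |d|² = 325;  R = 8+7 = 15,  c = 325−15² = 100
v_rel = (10, -12),  |v_rel|² = 244;  v_rel·d = (10)·(1) + (-12)·(-18) = 226
244·t² − 452·t + 100 = 0  ⇒  m = 226² − 244·100 = 26676
m = 26676 > 0,  v_rel·d = 226 > 0  ⇒  inside

inside=yes margin=26676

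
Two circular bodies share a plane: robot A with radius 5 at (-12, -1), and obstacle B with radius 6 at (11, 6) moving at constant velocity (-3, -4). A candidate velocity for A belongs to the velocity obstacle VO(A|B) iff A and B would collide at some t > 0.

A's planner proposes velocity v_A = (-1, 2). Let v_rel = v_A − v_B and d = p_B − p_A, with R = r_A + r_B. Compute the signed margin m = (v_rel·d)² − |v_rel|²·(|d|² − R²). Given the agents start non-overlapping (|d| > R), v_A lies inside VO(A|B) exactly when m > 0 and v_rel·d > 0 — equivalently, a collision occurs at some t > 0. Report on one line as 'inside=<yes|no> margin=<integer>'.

d = (23, 7),  |d|² = 578;  R = 5+6 = 11,  c = 578−11² = 457
v_rel = (2, 6),  |v_rel|² = 40;  v_rel·d = (2)·(23) + (6)·(7) = 88
40·t² − 176·t + 457 = 0  ⇒  m = 88² − 40·457 = -10536
m = -10536 < 0,  v_rel·d = 88 > 0  ⇒  outside

inside=no margin=-10536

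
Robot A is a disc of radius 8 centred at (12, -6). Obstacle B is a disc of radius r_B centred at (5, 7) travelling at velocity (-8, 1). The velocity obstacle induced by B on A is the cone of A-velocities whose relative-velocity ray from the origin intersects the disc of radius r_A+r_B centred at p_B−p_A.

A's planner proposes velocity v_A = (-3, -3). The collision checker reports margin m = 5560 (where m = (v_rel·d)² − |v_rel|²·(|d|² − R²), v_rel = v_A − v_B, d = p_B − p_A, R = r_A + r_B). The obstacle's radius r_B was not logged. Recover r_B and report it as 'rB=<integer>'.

m = 5560
d = (-7, 13);  v_rel = (5, -4),  |v_rel|² = 41
v_rel×d = (5)·(13) − (-4)·(-7) = 37
since m = R²·41 − 37²:  R² = (1369 + 5560) / 41 = 169
R = √169 = 13  ⇒  r_B = 13 − 8 = 5

rB=5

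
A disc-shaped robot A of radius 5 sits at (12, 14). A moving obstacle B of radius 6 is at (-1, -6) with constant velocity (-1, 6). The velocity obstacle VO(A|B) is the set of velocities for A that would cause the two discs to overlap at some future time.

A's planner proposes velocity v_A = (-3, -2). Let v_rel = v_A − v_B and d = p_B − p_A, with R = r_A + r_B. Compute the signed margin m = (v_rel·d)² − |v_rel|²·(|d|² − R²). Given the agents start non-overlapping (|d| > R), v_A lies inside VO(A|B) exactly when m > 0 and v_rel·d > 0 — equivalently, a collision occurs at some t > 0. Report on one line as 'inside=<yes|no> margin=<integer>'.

d = (-13, -20),  |d|² = 569;  R = 5+6 = 11,  c = 569−11² = 448
v_rel = (-2, -8),  |v_rel|² = 68;  v_rel·d = (-2)·(-13) + (-8)·(-20) = 186
68·t² − 372·t + 448 = 0  ⇒  m = 186² − 68·448 = 4132
m = 4132 > 0,  v_rel·d = 186 > 0  ⇒  inside

inside=yes margin=4132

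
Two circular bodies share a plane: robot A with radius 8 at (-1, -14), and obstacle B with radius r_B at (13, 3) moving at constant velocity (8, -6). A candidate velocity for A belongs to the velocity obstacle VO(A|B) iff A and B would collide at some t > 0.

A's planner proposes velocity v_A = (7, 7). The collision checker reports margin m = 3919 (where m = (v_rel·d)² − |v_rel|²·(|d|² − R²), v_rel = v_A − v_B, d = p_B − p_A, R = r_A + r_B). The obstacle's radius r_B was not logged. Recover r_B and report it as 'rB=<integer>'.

m = 3919
d = (14, 17);  v_rel = (-1, 13),  |v_rel|² = 170
v_rel×d = (-1)·(17) − (13)·(14) = -199
since m = R²·170 − (-199)²:  R² = (39601 + 3919) / 170 = 256
R = √256 = 16  ⇒  r_B = 16 − 8 = 8

rB=8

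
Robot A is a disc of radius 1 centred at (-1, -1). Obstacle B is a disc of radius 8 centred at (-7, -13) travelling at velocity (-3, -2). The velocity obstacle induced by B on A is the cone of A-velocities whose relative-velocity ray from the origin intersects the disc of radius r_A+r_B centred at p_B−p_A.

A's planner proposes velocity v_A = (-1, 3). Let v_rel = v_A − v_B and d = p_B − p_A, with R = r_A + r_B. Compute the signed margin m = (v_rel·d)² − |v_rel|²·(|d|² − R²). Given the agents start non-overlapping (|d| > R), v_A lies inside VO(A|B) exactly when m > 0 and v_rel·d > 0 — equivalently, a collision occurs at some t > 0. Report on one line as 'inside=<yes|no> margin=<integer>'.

d = (-6, -12),  |d|² = 180;  R = 1+8 = 9,  c = 180−9² = 99
v_rel = (2, 5),  |v_rel|² = 29;  v_rel·d = (2)·(-6) + (5)·(-12) = -72
29·t² + 144·t + 99 = 0  ⇒  m = (-72)² − 29·99 = 2313
m = 2313 > 0,  v_rel·d = -72 < 0  ⇒  outside

inside=no margin=2313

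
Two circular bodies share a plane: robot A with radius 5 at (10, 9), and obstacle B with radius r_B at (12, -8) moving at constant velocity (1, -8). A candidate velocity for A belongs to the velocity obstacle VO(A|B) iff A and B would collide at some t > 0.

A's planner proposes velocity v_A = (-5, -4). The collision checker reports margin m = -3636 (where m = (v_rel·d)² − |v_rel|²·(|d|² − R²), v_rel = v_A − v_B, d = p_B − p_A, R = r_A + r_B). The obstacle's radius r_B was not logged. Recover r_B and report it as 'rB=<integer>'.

m = -3636
d = (2, -17);  v_rel = (-6, 4),  |v_rel|² = 52
v_rel×d = (-6)·(-17) − (4)·(2) = 94
since m = R²·52 − 94²:  R² = (8836 + -3636) / 52 = 100
R = √100 = 10  ⇒  r_B = 10 − 5 = 5

rB=5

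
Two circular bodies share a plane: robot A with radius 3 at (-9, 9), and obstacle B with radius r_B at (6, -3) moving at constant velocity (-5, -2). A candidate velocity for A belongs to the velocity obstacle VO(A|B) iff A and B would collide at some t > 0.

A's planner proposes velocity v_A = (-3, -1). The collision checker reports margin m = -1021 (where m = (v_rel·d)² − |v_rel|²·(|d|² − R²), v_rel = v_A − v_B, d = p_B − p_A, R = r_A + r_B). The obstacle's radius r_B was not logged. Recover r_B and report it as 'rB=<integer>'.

m = -1021
d = (15, -12);  v_rel = (2, 1),  |v_rel|² = 5
v_rel×d = (2)·(-12) − (1)·(15) = -39
since m = R²·5 − (-39)²:  R² = (1521 + -1021) / 5 = 100
R = √100 = 10  ⇒  r_B = 10 − 3 = 7

rB=7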